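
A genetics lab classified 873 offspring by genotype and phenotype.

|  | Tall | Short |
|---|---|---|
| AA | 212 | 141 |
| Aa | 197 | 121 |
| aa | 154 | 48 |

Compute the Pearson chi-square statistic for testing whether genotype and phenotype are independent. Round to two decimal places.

Row totals: 353, 318, 202. Column totals: 563, 310. Grand total N = 873.
Expected counts (row total × column total / N):
  AA, Tall: 353×563/873 = 227.651
  AA, Short: 353×310/873 = 125.349
  Aa, Tall: 318×563/873 = 205.079
  Aa, Short: 318×310/873 = 112.921
  aa, Tall: 202×563/873 = 130.270
  aa, Short: 202×310/873 = 71.730
Contributions (O − E)²/E:
  (212 − 227.651)²/227.651 = 1.0760
  (141 − 125.349)²/125.349 = 1.9542
  (197 − 205.079)²/205.079 = 0.3183
  (121 − 112.921)²/112.921 = 0.5780
  (154 − 130.270)²/130.270 = 4.3227
  (48 − 71.730)²/71.730 = 7.8505
χ² = 1.0760 + 1.9542 + 0.3183 + 0.5780 + 4.3227 + 7.8505 = 16.10

16.10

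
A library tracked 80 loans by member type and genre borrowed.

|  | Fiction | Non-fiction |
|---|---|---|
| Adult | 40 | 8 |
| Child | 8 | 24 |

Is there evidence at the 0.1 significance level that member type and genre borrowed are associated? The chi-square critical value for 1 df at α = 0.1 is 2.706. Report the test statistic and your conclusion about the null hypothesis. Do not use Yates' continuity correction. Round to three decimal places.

27.222; reject H₀

Row totals: 48, 32. Column totals: 48, 32. Grand total N = 80.
Expected counts (row total × column total / N):
  Adult, Fiction: 48×48/80 = 28.8000
  Adult, Non-fiction: 48×32/80 = 19.2000
  Child, Fiction: 32×48/80 = 19.2000
  Child, Non-fiction: 32×32/80 = 12.8000
Contributions (O − E)²/E:
  (40 − 28.8000)²/28.8000 = 4.3556
  (8 − 19.2000)²/19.2000 = 6.5333
  (8 − 19.2000)²/19.2000 = 6.5333
  (24 − 12.8000)²/12.8000 = 9.8000
χ² = 4.3556 + 6.5333 + 6.5333 + 9.8000 = 27.222
df = (2−1)(2−1) = 1. Since 27.222 > 2.706, reject the null hypothesis of independence at α = 0.1.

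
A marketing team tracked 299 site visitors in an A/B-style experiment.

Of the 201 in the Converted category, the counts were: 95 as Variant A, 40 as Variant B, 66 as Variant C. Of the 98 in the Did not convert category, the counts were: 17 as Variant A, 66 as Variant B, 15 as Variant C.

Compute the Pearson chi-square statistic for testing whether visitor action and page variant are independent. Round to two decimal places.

65.05

Row totals: 201, 98. Column totals: 112, 106, 81. Grand total N = 299.
Expected counts (row total × column total / N):
  Converted, Variant A: 201×112/299 = 75.291
  Converted, Variant B: 201×106/299 = 71.258
  Converted, Variant C: 201×81/299 = 54.452
  Did not convert, Variant A: 98×112/299 = 36.709
  Did not convert, Variant B: 98×106/299 = 34.742
  Did not convert, Variant C: 98×81/299 = 26.548
Contributions (O − E)²/E:
  (95 − 75.291)²/75.291 = 5.1592
  (40 − 71.258)²/71.258 = 13.7116
  (66 − 54.452)²/54.452 = 2.4491
  (17 − 36.709)²/36.709 = 10.5817
  (66 − 34.742)²/34.742 = 28.1234
  (15 − 26.548)²/26.548 = 5.0232
χ² = 5.1592 + 13.7116 + 2.4491 + 10.5817 + 28.1234 + 5.0232 = 65.05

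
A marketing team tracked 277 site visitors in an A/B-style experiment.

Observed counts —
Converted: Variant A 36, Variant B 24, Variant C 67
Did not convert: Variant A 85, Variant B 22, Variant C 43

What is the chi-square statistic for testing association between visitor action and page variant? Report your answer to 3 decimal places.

23.418

Row totals: 127, 150. Column totals: 121, 46, 110. Grand total N = 277.
Expected counts (row total × column total / N):
  Converted, Variant A: 127×121/277 = 55.4765
  Converted, Variant B: 127×46/277 = 21.0903
  Converted, Variant C: 127×110/277 = 50.4332
  Did not convert, Variant A: 150×121/277 = 65.5235
  Did not convert, Variant B: 150×46/277 = 24.9097
  Did not convert, Variant C: 150×110/277 = 59.5668
Contributions (O − E)²/E:
  (36 − 55.4765)²/55.4765 = 6.8377
  (24 − 21.0903)²/21.0903 = 0.4014
  (67 − 50.4332)²/50.4332 = 5.4420
  (85 − 65.5235)²/65.5235 = 5.7893
  (22 − 24.9097)²/24.9097 = 0.3399
  (43 − 59.5668)²/59.5668 = 4.6076
χ² = 6.8377 + 0.4014 + 5.4420 + 5.7893 + 0.3399 + 4.6076 = 23.418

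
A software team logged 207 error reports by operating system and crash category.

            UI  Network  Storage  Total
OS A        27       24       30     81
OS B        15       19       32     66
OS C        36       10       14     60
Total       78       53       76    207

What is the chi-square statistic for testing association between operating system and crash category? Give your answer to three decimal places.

Grand total N = 207.
Expected counts (row total × column total / N):
  OS A, UI: 81×78/207 = 30.5217
  OS A, Network: 81×53/207 = 20.7391
  OS A, Storage: 81×76/207 = 29.7391
  OS B, UI: 66×78/207 = 24.8696
  OS B, Network: 66×53/207 = 16.8986
  OS B, Storage: 66×76/207 = 24.2319
  OS C, UI: 60×78/207 = 22.6087
  OS C, Network: 60×53/207 = 15.3623
  OS C, Storage: 60×76/207 = 22.0290
Contributions (O − E)²/E:
  (27 − 30.5217)²/30.5217 = 0.4063
  (24 − 20.7391)²/20.7391 = 0.5127
  (30 − 29.7391)²/29.7391 = 0.0023
  (15 − 24.8696)²/24.8696 = 3.9168
  (19 − 16.8986)²/16.8986 = 0.2613
  (32 − 24.2319)²/24.2319 = 2.4902
  (36 − 22.6087)²/22.6087 = 7.9318
  (10 − 15.3623)²/15.3623 = 1.8717
  (14 − 22.0290)²/22.0290 = 2.9264
χ² = 0.4063 + 0.5127 + 0.0023 + 3.9168 + 0.2613 + 2.4902 + 7.9318 + 1.8717 + 2.9264 = 20.320

20.320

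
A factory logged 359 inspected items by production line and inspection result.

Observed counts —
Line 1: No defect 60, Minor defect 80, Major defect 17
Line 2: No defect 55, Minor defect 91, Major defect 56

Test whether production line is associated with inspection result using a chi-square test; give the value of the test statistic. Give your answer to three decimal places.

Row totals: 157, 202. Column totals: 115, 171, 73. Grand total N = 359.
Expected counts (row total × column total / N):
  Line 1, No defect: 157×115/359 = 50.2925
  Line 1, Minor defect: 157×171/359 = 74.7827
  Line 1, Major defect: 157×73/359 = 31.9248
  Line 2, No defect: 202×115/359 = 64.7075
  Line 2, Minor defect: 202×171/359 = 96.2173
  Line 2, Major defect: 202×73/359 = 41.0752
Contributions (O − E)²/E:
  (60 − 50.2925)²/50.2925 = 1.8737
  (80 − 74.7827)²/74.7827 = 0.3640
  (17 − 31.9248)²/31.9248 = 6.9773
  (55 − 64.7075)²/64.7075 = 1.4563
  (91 − 96.2173)²/96.2173 = 0.2829
  (56 − 41.0752)²/41.0752 = 5.4230
χ² = 1.8737 + 0.3640 + 6.9773 + 1.4563 + 0.2829 + 5.4230 = 16.377

16.377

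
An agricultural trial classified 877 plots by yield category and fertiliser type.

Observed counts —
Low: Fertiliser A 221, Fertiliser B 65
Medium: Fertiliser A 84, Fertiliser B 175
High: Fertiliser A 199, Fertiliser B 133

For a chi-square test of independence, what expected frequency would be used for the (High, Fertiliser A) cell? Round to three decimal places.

190.796

Row total (High) = 332; column total (Fertiliser A) = 504; grand total N = 877.
Expected count = (row total × column total) / N = 332 × 504 / 877 = 190.796.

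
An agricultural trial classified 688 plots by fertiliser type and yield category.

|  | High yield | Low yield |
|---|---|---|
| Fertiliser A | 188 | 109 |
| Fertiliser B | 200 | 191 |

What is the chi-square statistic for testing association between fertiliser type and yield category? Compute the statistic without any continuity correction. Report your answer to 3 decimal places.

Row totals: 297, 391. Column totals: 388, 300. Grand total N = 688.
Expected counts (row total × column total / N):
  Fertiliser A, High yield: 297×388/688 = 167.4942
  Fertiliser A, Low yield: 297×300/688 = 129.5058
  Fertiliser B, High yield: 391×388/688 = 220.5058
  Fertiliser B, Low yield: 391×300/688 = 170.4942
Contributions (O − E)²/E:
  (188 − 167.4942)²/167.4942 = 2.5105
  (109 − 129.5058)²/129.5058 = 3.2469
  (200 − 220.5058)²/220.5058 = 1.9069
  (191 − 170.4942)²/170.4942 = 2.4663
χ² = 2.5105 + 3.2469 + 1.9069 + 2.4663 = 10.131

10.131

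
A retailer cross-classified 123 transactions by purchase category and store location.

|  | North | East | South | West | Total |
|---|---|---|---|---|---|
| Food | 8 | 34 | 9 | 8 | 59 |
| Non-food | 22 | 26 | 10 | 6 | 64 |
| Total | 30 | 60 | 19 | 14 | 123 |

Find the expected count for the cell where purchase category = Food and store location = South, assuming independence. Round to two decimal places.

9.11

Row total (Food) = 59; column total (South) = 19; grand total N = 123.
Expected count = (row total × column total) / N = 59 × 19 / 123 = 9.11.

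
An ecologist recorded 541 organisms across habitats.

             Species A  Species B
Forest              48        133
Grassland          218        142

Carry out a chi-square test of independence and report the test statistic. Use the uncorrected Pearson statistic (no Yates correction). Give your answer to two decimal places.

Row totals: 181, 360. Column totals: 266, 275. Grand total N = 541.
Expected counts (row total × column total / N):
  Forest, Species A: 181×266/541 = 88.994
  Forest, Species B: 181×275/541 = 92.006
  Grassland, Species A: 360×266/541 = 177.006
  Grassland, Species B: 360×275/541 = 182.994
Contributions (O − E)²/E:
  (48 − 88.994)²/88.994 = 18.8834
  (133 − 92.006)²/92.006 = 18.2652
  (218 − 177.006)²/177.006 = 9.4941
  (142 − 182.994)²/182.994 = 9.1834
χ² = 18.8834 + 18.2652 + 9.4941 + 9.1834 = 55.83

55.83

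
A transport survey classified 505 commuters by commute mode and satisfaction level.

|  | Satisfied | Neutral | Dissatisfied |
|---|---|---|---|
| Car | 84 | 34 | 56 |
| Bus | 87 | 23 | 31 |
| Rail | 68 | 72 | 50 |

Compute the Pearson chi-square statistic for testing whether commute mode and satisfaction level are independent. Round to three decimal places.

Row totals: 174, 141, 190. Column totals: 239, 129, 137. Grand total N = 505.
Expected counts (row total × column total / N):
  Car, Satisfied: 174×239/505 = 82.3485
  Car, Neutral: 174×129/505 = 44.4475
  Car, Dissatisfied: 174×137/505 = 47.2040
  Bus, Satisfied: 141×239/505 = 66.7307
  Bus, Neutral: 141×129/505 = 36.0178
  Bus, Dissatisfied: 141×137/505 = 38.2515
  Rail, Satisfied: 190×239/505 = 89.9208
  Rail, Neutral: 190×129/505 = 48.5347
  Rail, Dissatisfied: 190×137/505 = 51.5446
Contributions (O − E)²/E:
  (84 − 82.3485)²/82.3485 = 0.0331
  (34 − 44.4475)²/44.4475 = 2.4557
  (56 − 47.2040)²/47.2040 = 1.6390
  (87 − 66.7307)²/66.7307 = 6.1568
  (23 − 36.0178)²/36.0178 = 4.7050
  (31 − 38.2515)²/38.2515 = 1.3747
  (68 − 89.9208)²/89.9208 = 5.3438
  (72 − 48.5347)²/48.5347 = 11.3449
  (50 − 51.5446)²/51.5446 = 0.0463
χ² = 0.0331 + 2.4557 + 1.6390 + 6.1568 + 4.7050 + 1.3747 + 5.3438 + 11.3449 + 0.0463 = 33.099

33.099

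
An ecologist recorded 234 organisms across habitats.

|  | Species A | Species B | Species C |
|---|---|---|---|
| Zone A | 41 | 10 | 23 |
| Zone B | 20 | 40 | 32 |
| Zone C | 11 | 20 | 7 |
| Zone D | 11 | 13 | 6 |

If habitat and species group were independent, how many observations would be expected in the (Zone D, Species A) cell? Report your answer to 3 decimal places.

10.641

Row total (Zone D) = 30; column total (Species A) = 83; grand total N = 234.
Expected count = (row total × column total) / N = 30 × 83 / 234 = 10.641.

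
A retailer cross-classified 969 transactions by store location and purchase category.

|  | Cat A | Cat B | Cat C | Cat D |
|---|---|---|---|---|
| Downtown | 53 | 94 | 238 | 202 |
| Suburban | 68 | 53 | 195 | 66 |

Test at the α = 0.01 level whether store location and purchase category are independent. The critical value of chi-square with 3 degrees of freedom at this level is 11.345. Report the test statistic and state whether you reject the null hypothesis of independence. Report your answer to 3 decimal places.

45.235; reject H₀

Row totals: 587, 382. Column totals: 121, 147, 433, 268. Grand total N = 969.
Expected counts (row total × column total / N):
  Downtown, Cat A: 587×121/969 = 73.2993
  Downtown, Cat B: 587×147/969 = 89.0495
  Downtown, Cat C: 587×433/969 = 262.3024
  Downtown, Cat D: 587×268/969 = 162.3488
  Suburban, Cat A: 382×121/969 = 47.7007
  Suburban, Cat B: 382×147/969 = 57.9505
  Suburban, Cat C: 382×433/969 = 170.6976
  Suburban, Cat D: 382×268/969 = 105.6512
Contributions (O − E)²/E:
  (53 − 73.2993)²/73.2993 = 5.6216
  (94 − 89.0495)²/89.0495 = 0.2752
  (238 − 262.3024)²/262.3024 = 2.2516
  (202 − 162.3488)²/162.3488 = 9.6842
  (68 − 47.7007)²/47.7007 = 8.6385
  (53 − 57.9505)²/57.9505 = 0.4229
  (195 − 170.6976)²/170.6976 = 3.4600
  (66 − 105.6512)²/105.6512 = 14.8812
χ² = 5.6216 + 0.2752 + 2.2516 + 9.6842 + 8.6385 + 0.4229 + 3.4600 + 14.8812 = 45.235
df = (2−1)(4−1) = 3. Since 45.235 > 11.345, reject the null hypothesis of independence at α = 0.01.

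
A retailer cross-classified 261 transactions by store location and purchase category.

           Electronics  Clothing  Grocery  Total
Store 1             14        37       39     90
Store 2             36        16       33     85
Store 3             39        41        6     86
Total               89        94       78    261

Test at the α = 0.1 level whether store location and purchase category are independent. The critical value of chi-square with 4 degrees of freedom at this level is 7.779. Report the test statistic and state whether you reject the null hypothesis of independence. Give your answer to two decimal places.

Grand total N = 261.
Expected counts (row total × column total / N):
  Store 1, Electronics: 90×89/261 = 30.690
  Store 1, Clothing: 90×94/261 = 32.414
  Store 1, Grocery: 90×78/261 = 26.897
  Store 2, Electronics: 85×89/261 = 28.985
  Store 2, Clothing: 85×94/261 = 30.613
  Store 2, Grocery: 85×78/261 = 25.402
  Store 3, Electronics: 86×89/261 = 29.326
  Store 3, Clothing: 86×94/261 = 30.973
  Store 3, Grocery: 86×78/261 = 25.701
Contributions (O − E)²/E:
  (14 − 30.690)²/30.690 = 9.0764
  (37 − 32.414)²/32.414 = 0.6488
  (39 − 26.897)²/26.897 = 5.4461
  (36 − 28.985)²/28.985 = 1.6978
  (16 − 30.613)²/30.613 = 6.9755
  (33 − 25.402)²/25.402 = 2.2726
  (39 − 29.326)²/29.326 = 3.1912
  (41 − 30.973)²/30.973 = 3.2461
  (6 − 25.701)²/25.701 = 15.1017
χ² = 9.0764 + 0.6488 + 5.4461 + 1.6978 + 6.9755 + 2.2726 + 3.1912 + 3.2461 + 15.1017 = 47.66
df = (3−1)(3−1) = 4. Since 47.66 > 7.779, reject the null hypothesis of independence at α = 0.1.

47.66; reject H₀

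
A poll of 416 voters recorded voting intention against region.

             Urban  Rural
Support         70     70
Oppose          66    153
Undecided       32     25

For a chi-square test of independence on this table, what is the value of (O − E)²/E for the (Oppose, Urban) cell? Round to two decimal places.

5.69

Row total (Oppose) = 219; column total (Urban) = 168; N = 416.
Expected count E = 219 × 168 / 416 = 88.442.
Contribution = (O − E)²/E = (66 − 88.442)² / 88.442 = 5.69.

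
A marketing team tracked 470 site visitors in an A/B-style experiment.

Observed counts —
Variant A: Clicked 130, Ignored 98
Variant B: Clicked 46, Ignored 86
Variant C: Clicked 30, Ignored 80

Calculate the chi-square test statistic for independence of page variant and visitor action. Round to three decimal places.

32.680

Row totals: 228, 132, 110. Column totals: 206, 264. Grand total N = 470.
Expected counts (row total × column total / N):
  Variant A, Clicked: 228×206/470 = 99.9319
  Variant A, Ignored: 228×264/470 = 128.0681
  Variant B, Clicked: 132×206/470 = 57.8553
  Variant B, Ignored: 132×264/470 = 74.1447
  Variant C, Clicked: 110×206/470 = 48.2128
  Variant C, Ignored: 110×264/470 = 61.7872
Contributions (O − E)²/E:
  (130 − 99.9319)²/99.9319 = 9.0471
  (98 − 128.0681)²/128.0681 = 7.0595
  (46 − 57.8553)²/57.8553 = 2.4293
  (86 − 74.1447)²/74.1447 = 1.8956
  (30 − 48.2128)²/48.2128 = 6.8800
  (80 − 61.7872)²/61.7872 = 5.3685
χ² = 9.0471 + 7.0595 + 2.4293 + 1.8956 + 6.8800 + 5.3685 = 32.680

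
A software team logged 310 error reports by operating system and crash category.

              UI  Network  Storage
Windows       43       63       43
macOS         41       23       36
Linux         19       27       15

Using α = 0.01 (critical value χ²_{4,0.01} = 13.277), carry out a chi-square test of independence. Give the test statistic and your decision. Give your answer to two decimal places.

Row totals: 149, 100, 61. Column totals: 103, 113, 94. Grand total N = 310.
Expected counts (row total × column total / N):
  Windows, UI: 149×103/310 = 49.506
  Windows, Network: 149×113/310 = 54.313
  Windows, Storage: 149×94/310 = 45.181
  macOS, UI: 100×103/310 = 33.226
  macOS, Network: 100×113/310 = 36.452
  macOS, Storage: 100×94/310 = 30.323
  Linux, UI: 61×103/310 = 20.268
  Linux, Network: 61×113/310 = 22.235
  Linux, Storage: 61×94/310 = 18.497
Contributions (O − E)²/E:
  (43 − 49.506)²/49.506 = 0.8550
  (63 − 54.313)²/54.313 = 1.3894
  (43 − 45.181)²/45.181 = 0.1053
  (41 − 33.226)²/33.226 = 1.8189
  (23 − 36.452)²/36.452 = 4.9642
  (36 − 30.323)²/30.323 = 1.0628
  (19 − 20.268)²/20.268 = 0.0793
  (27 − 22.235)²/22.235 = 1.0211
  (15 − 18.497)²/18.497 = 0.6611
χ² = 0.8550 + 1.3894 + 0.1053 + 1.8189 + 4.9642 + 1.0628 + 0.0793 + 1.0211 + 0.6611 = 11.96
df = (3−1)(3−1) = 4. Since 11.96 < 13.277, fail to reject the null hypothesis of independence at α = 0.01.

11.96; fail to reject H₀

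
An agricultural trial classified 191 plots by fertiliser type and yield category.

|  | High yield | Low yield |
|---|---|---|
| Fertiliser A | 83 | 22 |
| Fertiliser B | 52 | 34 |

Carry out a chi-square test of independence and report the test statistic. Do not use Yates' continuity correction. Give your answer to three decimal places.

Row totals: 105, 86. Column totals: 135, 56. Grand total N = 191.
Expected counts (row total × column total / N):
  Fertiliser A, High yield: 105×135/191 = 74.2147
  Fertiliser A, Low yield: 105×56/191 = 30.7853
  Fertiliser B, High yield: 86×135/191 = 60.7853
  Fertiliser B, Low yield: 86×56/191 = 25.2147
Contributions (O − E)²/E:
  (83 − 74.2147)²/74.2147 = 1.0400
  (22 − 30.7853)²/30.7853 = 2.5071
  (52 − 60.7853)²/60.7853 = 1.2697
  (34 − 25.2147)²/25.2147 = 3.0610
χ² = 1.0400 + 2.5071 + 1.2697 + 3.0610 = 7.878

7.878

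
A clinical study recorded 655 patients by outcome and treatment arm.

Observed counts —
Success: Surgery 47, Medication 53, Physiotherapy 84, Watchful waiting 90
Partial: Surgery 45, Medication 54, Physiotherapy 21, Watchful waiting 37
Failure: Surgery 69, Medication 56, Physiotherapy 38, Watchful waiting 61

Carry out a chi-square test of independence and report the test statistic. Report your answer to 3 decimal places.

Row totals: 274, 157, 224. Column totals: 161, 163, 143, 188. Grand total N = 655.
Expected counts (row total × column total / N):
  Success, Surgery: 274×161/655 = 67.3496
  Success, Medication: 274×163/655 = 68.1863
  Success, Physiotherapy: 274×143/655 = 59.8198
  Success, Watchful waiting: 274×188/655 = 78.6443
  Partial, Surgery: 157×161/655 = 38.5908
  Partial, Medication: 157×163/655 = 39.0702
  Partial, Physiotherapy: 157×143/655 = 34.2763
  Partial, Watchful waiting: 157×188/655 = 45.0626
  Failure, Surgery: 224×161/655 = 55.0595
  Failure, Medication: 224×163/655 = 55.7435
  Failure, Physiotherapy: 224×143/655 = 48.9038
  Failure, Watchful waiting: 224×188/655 = 64.2931
Contributions (O − E)²/E:
  (47 − 67.3496)²/67.3496 = 6.1486
  (53 − 68.1863)²/68.1863 = 3.3823
  (84 − 59.8198)²/59.8198 = 9.7741
  (90 − 78.6443)²/78.6443 = 1.6397
  (45 − 38.5908)²/38.5908 = 1.0644
  (54 − 39.0702)²/39.0702 = 5.7051
  (21 − 34.2763)²/34.2763 = 5.1423
  (37 − 45.0626)²/45.0626 = 1.4426
  (69 − 55.0595)²/55.0595 = 3.5296
  (56 − 55.7435)²/55.7435 = 0.0012
  (38 − 48.9038)²/48.9038 = 2.4312
  (61 − 64.2931)²/64.2931 = 0.1687
χ² = 6.1486 + 3.3823 + 9.7741 + 1.6397 + 1.0644 + 5.7051 + 5.1423 + 1.4426 + 3.5296 + 0.0012 + 2.4312 + 0.1687 = 40.430

40.430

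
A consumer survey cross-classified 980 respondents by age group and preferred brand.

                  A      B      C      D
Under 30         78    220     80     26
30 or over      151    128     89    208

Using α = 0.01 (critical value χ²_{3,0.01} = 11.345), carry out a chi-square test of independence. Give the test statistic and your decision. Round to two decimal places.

164.51; reject H₀

Row totals: 404, 576. Column totals: 229, 348, 169, 234. Grand total N = 980.
Expected counts (row total × column total / N):
  Under 30, A: 404×229/980 = 94.404
  Under 30, B: 404×348/980 = 143.461
  Under 30, C: 404×169/980 = 69.669
  Under 30, D: 404×234/980 = 96.465
  30 or over, A: 576×229/980 = 134.596
  30 or over, B: 576×348/980 = 204.539
  30 or over, C: 576×169/980 = 99.331
  30 or over, D: 576×234/980 = 137.535
Contributions (O − E)²/E:
  (78 − 94.404)²/94.404 = 2.8504
  (220 − 143.461)²/143.461 = 40.8349
  (80 − 69.669)²/69.669 = 1.5320
  (26 − 96.465)²/96.465 = 51.4727
  (151 − 134.596)²/134.596 = 1.9993
  (128 − 204.539)²/204.539 = 28.6411
  (89 − 99.331)²/99.331 = 1.0745
  (208 − 137.535)²/137.535 = 36.1022
χ² = 2.8504 + 40.8349 + 1.5320 + 51.4727 + 1.9993 + 28.6411 + 1.0745 + 36.1022 = 164.51
df = (2−1)(4−1) = 3. Since 164.51 > 11.345, reject the null hypothesis of independence at α = 0.01.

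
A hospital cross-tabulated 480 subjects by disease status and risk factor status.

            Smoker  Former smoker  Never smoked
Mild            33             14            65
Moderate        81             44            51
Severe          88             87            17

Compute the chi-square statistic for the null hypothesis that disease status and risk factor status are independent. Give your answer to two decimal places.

95.15

Row totals: 112, 176, 192. Column totals: 202, 145, 133. Grand total N = 480.
Expected counts (row total × column total / N):
  Mild, Smoker: 112×202/480 = 47.133
  Mild, Former smoker: 112×145/480 = 33.833
  Mild, Never smoked: 112×133/480 = 31.033
  Moderate, Smoker: 176×202/480 = 74.067
  Moderate, Former smoker: 176×145/480 = 53.167
  Moderate, Never smoked: 176×133/480 = 48.767
  Severe, Smoker: 192×202/480 = 80.800
  Severe, Former smoker: 192×145/480 = 58.000
  Severe, Never smoked: 192×133/480 = 53.200
Contributions (O − E)²/E:
  (33 − 47.133)²/47.133 = 4.2378
  (14 − 33.833)²/33.833 = 11.6262
  (65 − 31.033)²/31.033 = 37.1784
  (81 − 74.067)²/74.067 = 0.6490
  (44 − 53.167)²/53.167 = 1.5806
  (51 − 48.767)²/48.767 = 0.1022
  (88 − 80.800)²/80.800 = 0.6416
  (87 − 58.000)²/58.000 = 14.5000
  (17 − 53.200)²/53.200 = 24.6323
χ² = 4.2378 + 11.6262 + 37.1784 + 0.6490 + 1.5806 + 0.1022 + 0.6416 + 14.5000 + 24.6323 = 95.15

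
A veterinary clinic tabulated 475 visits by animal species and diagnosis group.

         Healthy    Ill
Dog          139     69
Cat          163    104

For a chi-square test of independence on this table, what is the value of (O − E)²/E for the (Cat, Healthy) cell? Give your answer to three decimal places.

0.269

Row total (Cat) = 267; column total (Healthy) = 302; N = 475.
Expected count E = 267 × 302 / 475 = 169.7558.
Contribution = (O − E)²/E = (163 − 169.7558)² / 169.7558 = 0.269.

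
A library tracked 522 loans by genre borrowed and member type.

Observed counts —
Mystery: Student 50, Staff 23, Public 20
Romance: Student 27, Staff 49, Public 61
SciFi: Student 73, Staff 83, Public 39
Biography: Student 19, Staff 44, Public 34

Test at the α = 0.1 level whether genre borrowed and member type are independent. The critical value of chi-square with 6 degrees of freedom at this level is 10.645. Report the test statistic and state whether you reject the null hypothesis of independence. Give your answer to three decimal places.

Row totals: 93, 137, 195, 97. Column totals: 169, 199, 154. Grand total N = 522.
Expected counts (row total × column total / N):
  Mystery, Student: 93×169/522 = 30.1092
  Mystery, Staff: 93×199/522 = 35.4540
  Mystery, Public: 93×154/522 = 27.4368
  Romance, Student: 137×169/522 = 44.3544
  Romance, Staff: 137×199/522 = 52.2280
  Romance, Public: 137×154/522 = 40.4176
  SciFi, Student: 195×169/522 = 63.1322
  SciFi, Staff: 195×199/522 = 74.3391
  SciFi, Public: 195×154/522 = 57.5287
  Biography, Student: 97×169/522 = 31.4042
  Biography, Staff: 97×199/522 = 36.9789
  Biography, Public: 97×154/522 = 28.6169
Contributions (O − E)²/E:
  (50 − 30.1092)²/30.1092 = 13.1403
  (23 − 35.4540)²/35.4540 = 4.3747
  (20 − 27.4368)²/27.4368 = 2.0158
  (27 − 44.3544)²/44.3544 = 6.7902
  (49 − 52.2280)²/52.2280 = 0.1995
  (61 − 40.4176)²/40.4176 = 10.4815
  (73 − 63.1322)²/63.1322 = 1.5424
  (83 − 74.3391)²/74.3391 = 1.0090
  (39 − 57.5287)²/57.5287 = 5.9677
  (19 − 31.4042)²/31.4042 = 4.8995
  (44 − 36.9789)²/36.9789 = 1.3331
  (34 − 28.6169)²/28.6169 = 1.0126
χ² = 13.1403 + 4.3747 + 2.0158 + 6.7902 + 0.1995 + 10.4815 + 1.5424 + 1.0090 + 5.9677 + 4.8995 + 1.3331 + 1.0126 = 52.766
df = (4−1)(3−1) = 6. Since 52.766 > 10.645, reject the null hypothesis of independence at α = 0.1.

52.766; reject H₀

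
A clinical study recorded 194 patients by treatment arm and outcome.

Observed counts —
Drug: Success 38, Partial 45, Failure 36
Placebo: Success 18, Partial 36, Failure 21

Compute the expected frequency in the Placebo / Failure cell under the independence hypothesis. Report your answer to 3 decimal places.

22.036

Row total (Placebo) = 75; column total (Failure) = 57; grand total N = 194.
Expected count = (row total × column total) / N = 75 × 57 / 194 = 22.036.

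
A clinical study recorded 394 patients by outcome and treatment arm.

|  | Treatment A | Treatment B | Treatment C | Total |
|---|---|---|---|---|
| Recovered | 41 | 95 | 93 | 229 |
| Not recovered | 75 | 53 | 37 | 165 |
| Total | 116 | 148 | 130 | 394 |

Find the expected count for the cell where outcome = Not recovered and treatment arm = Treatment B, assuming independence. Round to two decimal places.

Row total (Not recovered) = 165; column total (Treatment B) = 148; grand total N = 394.
Expected count = (row total × column total) / N = 165 × 148 / 394 = 61.98.

61.98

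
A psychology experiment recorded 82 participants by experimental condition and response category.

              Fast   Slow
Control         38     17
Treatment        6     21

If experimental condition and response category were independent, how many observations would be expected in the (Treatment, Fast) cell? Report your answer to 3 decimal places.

Row total (Treatment) = 27; column total (Fast) = 44; grand total N = 82.
Expected count = (row total × column total) / N = 27 × 44 / 82 = 14.488.

14.488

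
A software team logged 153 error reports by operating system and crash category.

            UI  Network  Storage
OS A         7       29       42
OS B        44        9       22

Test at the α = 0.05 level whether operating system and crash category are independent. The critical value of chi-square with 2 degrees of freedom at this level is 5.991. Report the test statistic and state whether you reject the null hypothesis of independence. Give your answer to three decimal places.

Row totals: 78, 75. Column totals: 51, 38, 64. Grand total N = 153.
Expected counts (row total × column total / N):
  OS A, UI: 78×51/153 = 26.00000
  OS A, Network: 78×38/153 = 19.37255
  OS A, Storage: 78×64/153 = 32.62745
  OS B, UI: 75×51/153 = 25.00000
  OS B, Network: 75×38/153 = 18.62745
  OS B, Storage: 75×64/153 = 31.37255
Contributions (O − E)²/E:
  (7 − 26.00000)²/26.00000 = 13.8846
  (29 − 19.37255)²/19.37255 = 4.7845
  (42 − 32.62745)²/32.62745 = 2.6924
  (44 − 25.00000)²/25.00000 = 14.4400
  (9 − 18.62745)²/18.62745 = 4.9759
  (22 − 31.37255)²/31.37255 = 2.8000
χ² = 13.8846 + 4.7845 + 2.6924 + 14.4400 + 4.9759 + 2.8000 = 43.577
df = (2−1)(3−1) = 2. Since 43.577 > 5.991, reject the null hypothesis of independence at α = 0.05.

43.577; reject H₀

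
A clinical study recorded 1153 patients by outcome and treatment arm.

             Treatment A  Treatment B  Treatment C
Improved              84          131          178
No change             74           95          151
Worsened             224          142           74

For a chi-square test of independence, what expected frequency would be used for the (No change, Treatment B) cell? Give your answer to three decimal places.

102.134

Row total (No change) = 320; column total (Treatment B) = 368; grand total N = 1153.
Expected count = (row total × column total) / N = 320 × 368 / 1153 = 102.134.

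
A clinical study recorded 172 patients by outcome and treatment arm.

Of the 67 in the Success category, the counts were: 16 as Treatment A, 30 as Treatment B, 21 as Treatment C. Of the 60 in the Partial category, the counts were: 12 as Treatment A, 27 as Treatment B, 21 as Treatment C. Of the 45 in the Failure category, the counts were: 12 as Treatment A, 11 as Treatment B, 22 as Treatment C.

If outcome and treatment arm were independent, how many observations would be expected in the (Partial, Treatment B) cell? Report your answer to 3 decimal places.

Row total (Partial) = 60; column total (Treatment B) = 68; grand total N = 172.
Expected count = (row total × column total) / N = 60 × 68 / 172 = 23.721.

23.721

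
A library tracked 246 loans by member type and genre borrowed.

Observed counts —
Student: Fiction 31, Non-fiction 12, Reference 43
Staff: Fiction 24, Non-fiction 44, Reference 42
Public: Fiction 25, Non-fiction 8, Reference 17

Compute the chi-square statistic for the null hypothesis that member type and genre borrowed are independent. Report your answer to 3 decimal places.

26.376

Row totals: 86, 110, 50. Column totals: 80, 64, 102. Grand total N = 246.
Expected counts (row total × column total / N):
  Student, Fiction: 86×80/246 = 27.9675
  Student, Non-fiction: 86×64/246 = 22.3740
  Student, Reference: 86×102/246 = 35.6585
  Staff, Fiction: 110×80/246 = 35.7724
  Staff, Non-fiction: 110×64/246 = 28.6179
  Staff, Reference: 110×102/246 = 45.6098
  Public, Fiction: 50×80/246 = 16.2602
  Public, Non-fiction: 50×64/246 = 13.0081
  Public, Reference: 50×102/246 = 20.7317
Contributions (O − E)²/E:
  (31 − 27.9675)²/27.9675 = 0.3288
  (12 − 22.3740)²/22.3740 = 4.8100
  (43 − 35.6585)²/35.6585 = 1.5115
  (24 − 35.7724)²/35.7724 = 3.8742
  (44 − 28.6179)²/28.6179 = 8.2679
  (42 − 45.6098)²/45.6098 = 0.2857
  (25 − 16.2602)²/16.2602 = 4.6976
  (8 − 13.0081)²/13.0081 = 1.9281
  (17 − 20.7317)²/20.7317 = 0.6717
χ² = 0.3288 + 4.8100 + 1.5115 + 3.8742 + 8.2679 + 0.2857 + 4.6976 + 1.9281 + 0.6717 = 26.376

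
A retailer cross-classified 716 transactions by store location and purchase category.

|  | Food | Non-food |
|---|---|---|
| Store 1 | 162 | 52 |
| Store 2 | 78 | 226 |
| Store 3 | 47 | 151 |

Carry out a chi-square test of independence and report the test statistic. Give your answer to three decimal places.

161.407

Row totals: 214, 304, 198. Column totals: 287, 429. Grand total N = 716.
Expected counts (row total × column total / N):
  Store 1, Food: 214×287/716 = 85.7793
  Store 1, Non-food: 214×429/716 = 128.2207
  Store 2, Food: 304×287/716 = 121.8547
  Store 2, Non-food: 304×429/716 = 182.1453
  Store 3, Food: 198×287/716 = 79.3659
  Store 3, Non-food: 198×429/716 = 118.6341
Contributions (O − E)²/E:
  (162 − 85.7793)²/85.7793 = 67.7272
  (52 − 128.2207)²/128.2207 = 45.3093
  (78 − 121.8547)²/121.8547 = 15.7830
  (226 − 182.1453)²/182.1453 = 10.5588
  (47 − 79.3659)²/79.3659 = 13.1990
  (151 − 118.6341)²/118.6341 = 8.8301
χ² = 67.7272 + 45.3093 + 15.7830 + 10.5588 + 13.1990 + 8.8301 = 161.407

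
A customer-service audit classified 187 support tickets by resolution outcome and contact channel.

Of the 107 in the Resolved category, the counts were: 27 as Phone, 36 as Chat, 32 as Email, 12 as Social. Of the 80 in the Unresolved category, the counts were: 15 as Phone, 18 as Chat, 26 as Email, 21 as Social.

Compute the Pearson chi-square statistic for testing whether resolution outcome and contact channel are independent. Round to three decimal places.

Row totals: 107, 80. Column totals: 42, 54, 58, 33. Grand total N = 187.
Expected counts (row total × column total / N):
  Resolved, Phone: 107×42/187 = 24.0321
  Resolved, Chat: 107×54/187 = 30.8984
  Resolved, Email: 107×58/187 = 33.1872
  Resolved, Social: 107×33/187 = 18.8824
  Unresolved, Phone: 80×42/187 = 17.9679
  Unresolved, Chat: 80×54/187 = 23.1016
  Unresolved, Email: 80×58/187 = 24.8128
  Unresolved, Social: 80×33/187 = 14.1176
Contributions (O − E)²/E:
  (27 − 24.0321)²/24.0321 = 0.3665
  (36 − 30.8984)²/30.8984 = 0.8423
  (32 − 33.1872)²/33.1872 = 0.0425
  (12 − 18.8824)²/18.8824 = 2.5085
  (15 − 17.9679)²/17.9679 = 0.4902
  (18 − 23.1016)²/23.1016 = 1.1266
  (26 − 24.8128)²/24.8128 = 0.0568
  (21 − 14.1176)²/14.1176 = 3.3552
χ² = 0.3665 + 0.8423 + 0.0425 + 2.5085 + 0.4902 + 1.1266 + 0.0568 + 3.3552 = 8.789

8.789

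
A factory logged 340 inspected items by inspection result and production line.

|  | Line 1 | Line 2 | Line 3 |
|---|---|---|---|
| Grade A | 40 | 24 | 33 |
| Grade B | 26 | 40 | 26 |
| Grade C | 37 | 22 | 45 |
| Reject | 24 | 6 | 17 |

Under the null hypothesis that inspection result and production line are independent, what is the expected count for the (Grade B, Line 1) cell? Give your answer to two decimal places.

Row total (Grade B) = 92; column total (Line 1) = 127; grand total N = 340.
Expected count = (row total × column total) / N = 92 × 127 / 340 = 34.36.

34.36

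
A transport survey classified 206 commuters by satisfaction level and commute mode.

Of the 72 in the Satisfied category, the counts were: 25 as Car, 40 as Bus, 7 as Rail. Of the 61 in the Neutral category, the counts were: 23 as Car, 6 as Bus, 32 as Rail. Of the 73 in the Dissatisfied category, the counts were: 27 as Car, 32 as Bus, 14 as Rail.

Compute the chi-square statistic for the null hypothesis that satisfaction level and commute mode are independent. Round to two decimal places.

44.71

Row totals: 72, 61, 73. Column totals: 75, 78, 53. Grand total N = 206.
Expected counts (row total × column total / N):
  Satisfied, Car: 72×75/206 = 26.214
  Satisfied, Bus: 72×78/206 = 27.262
  Satisfied, Rail: 72×53/206 = 18.524
  Neutral, Car: 61×75/206 = 22.209
  Neutral, Bus: 61×78/206 = 23.097
  Neutral, Rail: 61×53/206 = 15.694
  Dissatisfied, Car: 73×75/206 = 26.578
  Dissatisfied, Bus: 73×78/206 = 27.641
  Dissatisfied, Rail: 73×53/206 = 18.782
Contributions (O − E)²/E:
  (25 − 26.214)²/26.214 = 0.0562
  (40 − 27.262)²/27.262 = 5.9518
  (7 − 18.524)²/18.524 = 7.1692
  (23 − 22.209)²/22.209 = 0.0282
  (6 − 23.097)²/23.097 = 12.6556
  (32 − 15.694)²/15.694 = 16.9419
  (27 − 26.578)²/26.578 = 0.0067
  (32 − 27.641)²/27.641 = 0.6874
  (14 − 18.782)²/18.782 = 1.2175
χ² = 0.0562 + 5.9518 + 7.1692 + 0.0282 + 12.6556 + 16.9419 + 0.0067 + 0.6874 + 1.2175 = 44.71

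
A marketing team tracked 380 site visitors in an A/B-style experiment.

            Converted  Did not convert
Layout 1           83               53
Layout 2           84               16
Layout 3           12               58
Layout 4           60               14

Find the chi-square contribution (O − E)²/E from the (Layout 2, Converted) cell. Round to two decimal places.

7.08

Row total (Layout 2) = 100; column total (Converted) = 239; N = 380.
Expected count E = 100 × 239 / 380 = 62.895.
Contribution = (O − E)²/E = (84 − 62.895)² / 62.895 = 7.08.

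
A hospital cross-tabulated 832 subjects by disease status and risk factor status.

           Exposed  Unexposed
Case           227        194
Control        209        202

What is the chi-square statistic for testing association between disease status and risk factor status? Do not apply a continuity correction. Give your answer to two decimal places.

0.78

Row totals: 421, 411. Column totals: 436, 396. Grand total N = 832.
Expected counts (row total × column total / N):
  Case, Exposed: 421×436/832 = 220.620
  Case, Unexposed: 421×396/832 = 200.380
  Control, Exposed: 411×436/832 = 215.380
  Control, Unexposed: 411×396/832 = 195.620
Contributions (O − E)²/E:
  (227 − 220.620)²/220.620 = 0.1845
  (194 − 200.380)²/200.380 = 0.2031
  (209 − 215.380)²/215.380 = 0.1890
  (202 − 195.620)²/195.620 = 0.2081
χ² = 0.1845 + 0.2031 + 0.1890 + 0.2081 = 0.78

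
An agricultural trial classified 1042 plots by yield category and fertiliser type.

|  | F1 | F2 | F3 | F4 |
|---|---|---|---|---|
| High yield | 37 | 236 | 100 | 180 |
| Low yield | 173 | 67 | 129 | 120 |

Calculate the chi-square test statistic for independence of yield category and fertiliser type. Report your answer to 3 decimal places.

194.813

Row totals: 553, 489. Column totals: 210, 303, 229, 300. Grand total N = 1042.
Expected counts (row total × column total / N):
  High yield, F1: 553×210/1042 = 111.4491
  High yield, F2: 553×303/1042 = 160.8052
  High yield, F3: 553×229/1042 = 121.5326
  High yield, F4: 553×300/1042 = 159.2131
  Low yield, F1: 489×210/1042 = 98.5509
  Low yield, F2: 489×303/1042 = 142.1948
  Low yield, F3: 489×229/1042 = 107.4674
  Low yield, F4: 489×300/1042 = 140.7869
Contributions (O − E)²/E:
  (37 − 111.4491)²/111.4491 = 49.7327
  (236 − 160.8052)²/160.8052 = 35.1622
  (100 − 121.5326)²/121.5326 = 3.8150
  (180 − 159.2131)²/159.2131 = 2.7139
  (173 − 98.5509)²/98.5509 = 56.2417
  (67 − 142.1948)²/142.1948 = 39.7642
  (129 − 107.4674)²/107.4674 = 4.3144
  (120 − 140.7869)²/140.7869 = 3.0691
χ² = 49.7327 + 35.1622 + 3.8150 + 2.7139 + 56.2417 + 39.7642 + 4.3144 + 3.0691 = 194.813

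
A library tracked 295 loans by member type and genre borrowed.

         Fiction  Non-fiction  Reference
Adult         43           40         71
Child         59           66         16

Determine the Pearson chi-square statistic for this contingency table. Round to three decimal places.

43.168

Row totals: 154, 141. Column totals: 102, 106, 87. Grand total N = 295.
Expected counts (row total × column total / N):
  Adult, Fiction: 154×102/295 = 53.2475
  Adult, Non-fiction: 154×106/295 = 55.3356
  Adult, Reference: 154×87/295 = 45.4169
  Child, Fiction: 141×102/295 = 48.7525
  Child, Non-fiction: 141×106/295 = 50.6644
  Child, Reference: 141×87/295 = 41.5831
Contributions (O − E)²/E:
  (43 − 53.2475)²/53.2475 = 1.9721
  (40 − 55.3356)²/55.3356 = 4.2501
  (71 − 45.4169)²/45.4169 = 14.4108
  (59 − 48.7525)²/48.7525 = 2.1540
  (66 − 50.6644)²/50.6644 = 4.6419
  (16 − 41.5831)²/41.5831 = 15.7394
χ² = 1.9721 + 4.2501 + 14.4108 + 2.1540 + 4.6419 + 15.7394 = 43.168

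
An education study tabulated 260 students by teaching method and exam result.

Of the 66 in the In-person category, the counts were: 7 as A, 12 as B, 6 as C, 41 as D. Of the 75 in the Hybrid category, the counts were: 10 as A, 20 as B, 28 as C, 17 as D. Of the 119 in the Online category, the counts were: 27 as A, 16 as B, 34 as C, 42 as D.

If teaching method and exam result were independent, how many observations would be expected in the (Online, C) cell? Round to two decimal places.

Row total (Online) = 119; column total (C) = 68; grand total N = 260.
Expected count = (row total × column total) / N = 119 × 68 / 260 = 31.12.

31.12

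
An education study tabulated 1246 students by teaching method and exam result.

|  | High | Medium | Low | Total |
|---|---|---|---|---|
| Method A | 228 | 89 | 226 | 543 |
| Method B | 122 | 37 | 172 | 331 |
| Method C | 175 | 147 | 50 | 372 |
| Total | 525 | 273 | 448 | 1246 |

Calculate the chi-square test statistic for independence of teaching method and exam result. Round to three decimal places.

162.780

Grand total N = 1246.
Expected counts (row total × column total / N):
  Method A, High: 543×525/1246 = 228.7921
  Method A, Medium: 543×273/1246 = 118.9719
  Method A, Low: 543×448/1246 = 195.2360
  Method B, High: 331×525/1246 = 139.4663
  Method B, Medium: 331×273/1246 = 72.5225
  Method B, Low: 331×448/1246 = 119.0112
  Method C, High: 372×525/1246 = 156.7416
  Method C, Medium: 372×273/1246 = 81.5056
  Method C, Low: 372×448/1246 = 133.7528
Contributions (O − E)²/E:
  (228 − 228.7921)²/228.7921 = 0.0027
  (89 − 118.9719)²/118.9719 = 7.5506
  (226 − 195.2360)²/195.2360 = 4.8476
  (122 − 139.4663)²/139.4663 = 2.1874
  (37 − 72.5225)²/72.5225 = 17.3994
  (172 − 119.0112)²/119.0112 = 23.5928
  (175 − 156.7416)²/156.7416 = 2.1269
  (147 − 81.5056)²/81.5056 = 52.6285
  (50 − 133.7528)²/133.7528 = 52.4440
χ² = 0.0027 + 7.5506 + 4.8476 + 2.1874 + 17.3994 + 23.5928 + 2.1269 + 52.6285 + 52.4440 = 162.780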